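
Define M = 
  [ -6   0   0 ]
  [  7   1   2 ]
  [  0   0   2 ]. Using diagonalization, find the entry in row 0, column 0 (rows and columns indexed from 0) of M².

36

Characteristic polynomial: t^3 + 3t^2 - 16t + 12 = (t - 2)(t - 1)(t + 6), so the eigenvalues are -6, 1, 2.
t=-6: eigenvector (1, -1, 0).
t=1: eigenvector (0, 1, 0).
t=2: eigenvector (0, 2, 1).
P = [[1, 0, 0], [-1, 1, 2], [0, 0, 1]], D = diag(-6, 1, 2), P⁻¹ = [[1, 0, 0], [1, 1, -2], [0, 0, 1]].
M² = P·diag(36, 1, 4)·P⁻¹ = [[36, 0, 0], [-35, 1, 6], [0, 0, 4]].
The requested entry is 36.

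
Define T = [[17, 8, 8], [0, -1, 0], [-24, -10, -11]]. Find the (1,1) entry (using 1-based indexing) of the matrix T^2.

97

Characteristic polynomial: μ^3 - 5μ^2 - μ + 5 = (μ - 5)(μ - 1)(μ + 1), so the eigenvalues are -1, 1, 5.
μ=-1: eigenvector (0, 1, -1).
μ=1: eigenvector (1, 0, -2).
μ=5: eigenvector (2, 0, -3).
P = [[0, 1, 2], [1, 0, 0], [-1, -2, -3]], D = diag(-1, 1, 5), P⁻¹ = [[0, 1, 0], [-3, -2, -2], [2, 1, 1]].
T² = P·diag(1, 1, 25)·P⁻¹ = [[97, 48, 48], [0, 1, 0], [-144, -72, -71]].
The requested entry is 97.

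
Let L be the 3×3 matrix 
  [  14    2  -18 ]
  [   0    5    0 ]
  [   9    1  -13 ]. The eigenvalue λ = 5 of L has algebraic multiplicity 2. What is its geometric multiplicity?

1

L − 5I = [[9, 2, -18], [0, 0, 0], [9, 1, -18]].
This matrix has rank 2, so its null space has dimension 3 − 2 = 1.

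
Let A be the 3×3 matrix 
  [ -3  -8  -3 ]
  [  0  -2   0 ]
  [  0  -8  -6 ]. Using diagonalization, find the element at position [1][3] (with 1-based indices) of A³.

Characteristic polynomial: s^3 + 11s^2 + 36s + 36 = (s + 2)(s + 3)(s + 6), so the eigenvalues are -6, -3, -2.
s=-3: eigenvector (1, 0, 0).
s=-2: eigenvector (-2, 1, -2).
s=-6: eigenvector (1, 0, 1).
P = [[1, -2, 1], [0, 1, 0], [0, -2, 1]], D = diag(-3, -2, -6), P⁻¹ = [[1, 0, -1], [0, 1, 0], [0, 2, 1]].
A³ = P·diag(-27, -8, -216)·P⁻¹ = [[-27, -416, -189], [0, -8, 0], [0, -416, -216]].
The requested entry is -189.

-189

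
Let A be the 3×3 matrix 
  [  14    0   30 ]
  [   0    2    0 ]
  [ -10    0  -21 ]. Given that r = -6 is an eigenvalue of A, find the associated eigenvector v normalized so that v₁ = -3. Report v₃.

A + 6I = [[20, 0, 30], [0, 8, 0], [-10, 0, -15]].
Solving (A + 6I)v = 0 gives the eigenspace spanned by (-3, 0, 2).
With v₁ = -3, v = (-3, 0, 2), so v₃ = 2.

2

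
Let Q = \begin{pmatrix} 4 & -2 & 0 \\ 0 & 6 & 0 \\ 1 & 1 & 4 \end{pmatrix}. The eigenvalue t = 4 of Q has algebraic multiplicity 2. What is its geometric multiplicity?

1

Q − 4I = [[0, -2, 0], [0, 2, 0], [1, 1, 0]].
This matrix has rank 2, so its null space has dimension 3 − 2 = 1.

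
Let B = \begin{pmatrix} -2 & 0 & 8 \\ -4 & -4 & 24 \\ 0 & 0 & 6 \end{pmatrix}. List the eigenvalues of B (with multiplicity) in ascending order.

-4, -2, 6

Characteristic polynomial: p(λ) = λ^3 - 28λ - 48 = (λ - 6)(λ + 2)(λ + 4).
Roots (with multiplicity): -4, -2, 6.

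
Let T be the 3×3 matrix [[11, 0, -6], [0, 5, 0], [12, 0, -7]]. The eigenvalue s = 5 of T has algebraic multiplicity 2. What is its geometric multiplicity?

T − 5I = [[6, 0, -6], [0, 0, 0], [12, 0, -12]].
This matrix has rank 1, so its null space has dimension 3 − 1 = 2.

2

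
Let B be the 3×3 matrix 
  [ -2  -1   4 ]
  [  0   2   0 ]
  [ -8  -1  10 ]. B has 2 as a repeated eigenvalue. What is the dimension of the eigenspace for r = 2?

B − 2I = [[-4, -1, 4], [0, 0, 0], [-8, -1, 8]].
This matrix has rank 2, so its null space has dimension 3 − 2 = 1.

1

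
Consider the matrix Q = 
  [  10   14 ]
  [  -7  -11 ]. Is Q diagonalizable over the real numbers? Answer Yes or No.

Characteristic polynomial: p(t) = t^2 + t - 12 = (t - 3)(t + 4).
All 2 eigenvalues are distinct, so Q is diagonalizable.

Yes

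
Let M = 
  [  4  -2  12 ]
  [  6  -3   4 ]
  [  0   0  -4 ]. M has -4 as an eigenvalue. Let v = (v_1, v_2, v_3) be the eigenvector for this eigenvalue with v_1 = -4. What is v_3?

4

M + 4I = [[8, -2, 12], [6, 1, 4], [0, 0, 0]].
Solving (M + 4I)v = 0 gives the eigenspace spanned by (-4, 8, 4).
With v_1 = -4, v = (-4, 8, 4), so v_3 = 4.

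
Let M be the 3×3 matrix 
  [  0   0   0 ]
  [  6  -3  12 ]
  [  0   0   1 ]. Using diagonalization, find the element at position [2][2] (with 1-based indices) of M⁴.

Characteristic polynomial: s^3 + 2s^2 - 3s = s(s - 1)(s + 3), so the eigenvalues are -3, 0, 1.
s=-3: eigenvector (0, 1, 0).
s=0: eigenvector (1, 2, 0).
s=1: eigenvector (0, 3, 1).
P = [[0, 1, 0], [1, 2, 3], [0, 0, 1]], D = diag(-3, 0, 1), P⁻¹ = [[-2, 1, -3], [1, 0, 0], [0, 0, 1]].
M⁴ = P·diag(81, 0, 1)·P⁻¹ = [[0, 0, 0], [-162, 81, -240], [0, 0, 1]].
The requested entry is 81.

81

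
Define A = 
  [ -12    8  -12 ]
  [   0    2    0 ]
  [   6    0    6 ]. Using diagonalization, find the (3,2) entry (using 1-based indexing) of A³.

Characteristic polynomial: s^3 + 4s^2 - 12s = s(s - 2)(s + 6), so the eigenvalues are -6, 0, 2.
s=2: eigenvector (-2, 1, 3).
s=0: eigenvector (1, 0, -1).
s=-6: eigenvector (2, 0, -1).
P = [[-2, 1, 2], [1, 0, 0], [3, -1, -1]], D = diag(2, 0, -6), P⁻¹ = [[0, 1, 0], [-1, 4, -2], [1, -1, 1]].
A³ = P·diag(8, 0, -216)·P⁻¹ = [[-432, 416, -432], [0, 8, 0], [216, -192, 216]].
The requested entry is -192.

-192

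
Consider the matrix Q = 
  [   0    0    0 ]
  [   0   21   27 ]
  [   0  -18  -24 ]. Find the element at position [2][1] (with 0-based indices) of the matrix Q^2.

54

Characteristic polynomial: r^3 + 3r^2 - 18r = r(r - 3)(r + 6), so the eigenvalues are -6, 0, 3.
r=0: eigenvector (1, 0, 0).
r=3: eigenvector (0, 3, -2).
r=-6: eigenvector (0, -1, 1).
P = [[1, 0, 0], [0, 3, -1], [0, -2, 1]], D = diag(0, 3, -6), P⁻¹ = [[1, 0, 0], [0, 1, 1], [0, 2, 3]].
Q² = P·diag(0, 9, 36)·P⁻¹ = [[0, 0, 0], [0, -45, -81], [0, 54, 90]].
The requested entry is 54.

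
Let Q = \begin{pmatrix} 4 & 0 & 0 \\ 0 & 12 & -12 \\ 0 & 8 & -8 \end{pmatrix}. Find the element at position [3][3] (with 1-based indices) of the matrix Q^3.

Characteristic polynomial: t^3 - 8t^2 + 16t = t(t - 4)^2, so the eigenvalues are 0, 4, 4.
t=4: eigenvector (1, 0, 0).
t=4: eigenvector (0, 3, 2).
t=0: eigenvector (0, 1, 1).
P = [[1, 0, 0], [0, 3, 1], [0, 2, 1]], D = diag(4, 4, 0), P⁻¹ = [[1, 0, 0], [0, 1, -1], [0, -2, 3]].
Q³ = P·diag(64, 64, 0)·P⁻¹ = [[64, 0, 0], [0, 192, -192], [0, 128, -128]].
The requested entry is -128.

-128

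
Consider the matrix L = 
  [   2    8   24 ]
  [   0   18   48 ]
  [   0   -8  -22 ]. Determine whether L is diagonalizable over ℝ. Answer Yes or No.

Yes

Characteristic polynomial: p(λ) = λ^3 + 2λ^2 - 20λ + 24 = (λ - 2)^2(λ + 6).
λ = 2 has algebraic multiplicity 2; rank(L − 2I) = 1, so geometric multiplicity = 2.
Every eigenvalue has geometric = algebraic multiplicity, so L is diagonalizable.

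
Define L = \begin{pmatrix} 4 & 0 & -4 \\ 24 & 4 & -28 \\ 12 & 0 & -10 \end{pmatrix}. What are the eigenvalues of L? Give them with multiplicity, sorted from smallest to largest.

Characteristic polynomial: p(t) = t^3 + 2t^2 - 16t - 32 = (t - 4)(t + 2)(t + 4).
Roots (with multiplicity): -4, -2, 4.

-4, -2, 4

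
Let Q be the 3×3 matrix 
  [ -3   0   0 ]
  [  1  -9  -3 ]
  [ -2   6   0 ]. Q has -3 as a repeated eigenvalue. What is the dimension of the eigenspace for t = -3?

1

Q + 3I = [[0, 0, 0], [1, -6, -3], [-2, 6, 3]].
This matrix has rank 2, so its null space has dimension 3 − 2 = 1.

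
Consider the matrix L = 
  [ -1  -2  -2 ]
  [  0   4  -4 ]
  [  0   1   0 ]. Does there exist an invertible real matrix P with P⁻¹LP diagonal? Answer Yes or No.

No

Characteristic polynomial: p(t) = t^3 - 3t^2 + 4 = (t - 2)^2(t + 1).
t = 2 has algebraic multiplicity 2; rank(L − 2I) = 2, so geometric multiplicity = 1.
Geometric multiplicity < algebraic multiplicity, so L is not diagonalizable.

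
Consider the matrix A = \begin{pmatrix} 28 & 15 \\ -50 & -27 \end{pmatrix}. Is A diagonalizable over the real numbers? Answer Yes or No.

Yes

Characteristic polynomial: p(λ) = λ^2 - λ - 6 = (λ - 3)(λ + 2).
All 2 eigenvalues are distinct, so A is diagonalizable.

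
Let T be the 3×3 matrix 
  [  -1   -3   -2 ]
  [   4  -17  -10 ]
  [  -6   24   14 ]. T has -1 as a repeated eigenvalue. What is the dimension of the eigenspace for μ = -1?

1

T + 1I = [[0, -3, -2], [4, -16, -10], [-6, 24, 15]].
This matrix has rank 2, so its null space has dimension 3 − 2 = 1.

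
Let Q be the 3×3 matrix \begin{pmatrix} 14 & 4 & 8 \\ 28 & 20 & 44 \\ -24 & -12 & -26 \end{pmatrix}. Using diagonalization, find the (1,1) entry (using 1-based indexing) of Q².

116

Characteristic polynomial: s^3 - 8s^2 + 4s + 48 = (s - 6)(s - 4)(s + 2), so the eigenvalues are -2, 4, 6.
s=6: eigenvector (1, -2, 0).
s=4: eigenvector (-2, 9, -2).
s=-2: eigenvector (0, -2, 1).
P = [[1, -2, 0], [-2, 9, -2], [0, -2, 1]], D = diag(6, 4, -2), P⁻¹ = [[5, 2, 4], [2, 1, 2], [4, 2, 5]].
Q² = P·diag(36, 16, 4)·P⁻¹ = [[116, 40, 80], [-104, -16, -40], [-48, -24, -44]].
The requested entry is 116.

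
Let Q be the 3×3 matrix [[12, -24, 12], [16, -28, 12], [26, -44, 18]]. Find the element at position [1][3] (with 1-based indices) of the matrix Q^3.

432

Characteristic polynomial: μ^3 - 2μ^2 - 24μ = μ(μ - 6)(μ + 4), so the eigenvalues are -4, 0, 6.
μ=6: eigenvector (2, 2, 3).
μ=-4: eigenvector (0, 1, 2).
μ=0: eigenvector (-1, -1, -1).
P = [[2, 0, -1], [2, 1, -1], [3, 2, -1]], D = diag(6, -4, 0), P⁻¹ = [[1, -2, 1], [-1, 1, 0], [1, -4, 2]].
Q³ = P·diag(216, -64, 0)·P⁻¹ = [[432, -864, 432], [496, -928, 432], [776, -1424, 648]].
The requested entry is 432.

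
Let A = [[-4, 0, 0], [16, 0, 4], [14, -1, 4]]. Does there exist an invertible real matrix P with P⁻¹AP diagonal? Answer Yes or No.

Characteristic polynomial: p(t) = t^3 - 12t + 16 = (t - 2)^2(t + 4).
t = 2 has algebraic multiplicity 2; rank(A − 2I) = 2, so geometric multiplicity = 1.
Geometric multiplicity < algebraic multiplicity, so A is not diagonalizable.

No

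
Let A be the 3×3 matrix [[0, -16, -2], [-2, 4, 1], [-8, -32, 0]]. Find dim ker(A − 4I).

1

A − 4I = [[-4, -16, -2], [-2, 0, 1], [-8, -32, -4]].
This matrix has rank 2, so its null space has dimension 3 − 2 = 1.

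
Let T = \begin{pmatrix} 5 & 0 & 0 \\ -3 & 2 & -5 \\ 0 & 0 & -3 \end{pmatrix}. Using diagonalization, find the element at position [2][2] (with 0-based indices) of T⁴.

Characteristic polynomial: r^3 - 4r^2 - 11r + 30 = (r - 5)(r - 2)(r + 3), so the eigenvalues are -3, 2, 5.
r=-3: eigenvector (0, 1, 1).
r=2: eigenvector (0, 1, 0).
r=5: eigenvector (1, -1, 0).
P = [[0, 0, 1], [1, 1, -1], [1, 0, 0]], D = diag(-3, 2, 5), P⁻¹ = [[0, 0, 1], [1, 1, -1], [1, 0, 0]].
T⁴ = P·diag(81, 16, 625)·P⁻¹ = [[625, 0, 0], [-609, 16, 65], [0, 0, 81]].
The requested entry is 81.

81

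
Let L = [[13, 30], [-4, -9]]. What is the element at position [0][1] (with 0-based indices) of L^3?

390

Characteristic polynomial: t^2 - 4t + 3 = (t - 3)(t - 1), so the eigenvalues are 1, 3.
t=1: eigenvector (-5, 2).
t=3: eigenvector (-3, 1).
P = [[-5, -3], [2, 1]], D = diag(1, 3), P⁻¹ = [[1, 3], [-2, -5]].
L³ = P·diag(1, 27)·P⁻¹ = [[157, 390], [-52, -129]].
The requested entry is 390.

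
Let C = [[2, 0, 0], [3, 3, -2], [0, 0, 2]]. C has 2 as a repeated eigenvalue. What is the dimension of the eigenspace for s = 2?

2

C − 2I = [[0, 0, 0], [3, 1, -2], [0, 0, 0]].
This matrix has rank 1, so its null space has dimension 3 − 1 = 2.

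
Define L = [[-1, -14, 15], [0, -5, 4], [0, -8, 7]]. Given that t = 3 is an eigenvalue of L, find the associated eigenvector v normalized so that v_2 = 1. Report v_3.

L − 3I = [[-4, -14, 15], [0, -8, 4], [0, -8, 4]].
Solving (L − 3I)v = 0 gives the eigenspace spanned by (4, 1, 2).
With v_2 = 1, v = (4, 1, 2), so v_3 = 2.

2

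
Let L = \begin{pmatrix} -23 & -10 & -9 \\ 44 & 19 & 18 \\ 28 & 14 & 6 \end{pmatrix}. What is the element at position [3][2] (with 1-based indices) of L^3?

434

Characteristic polynomial: λ^3 - 2λ^2 - 21λ - 18 = (λ - 6)(λ + 1)(λ + 3), so the eigenvalues are -3, -1, 6.
λ=6: eigenvector (-1, 2, 1).
λ=-1: eigenvector (4, -7, -2).
λ=-3: eigenvector (1, -2, 0).
P = [[-1, 4, 1], [2, -7, -2], [1, -2, 0]], D = diag(6, -1, -3), P⁻¹ = [[4, 2, 1], [2, 1, 0], [-3, -2, 1]].
L³ = P·diag(216, -1, -27)·P⁻¹ = [[-791, -382, -243], [1580, 763, 486], [868, 434, 216]].
The requested entry is 434.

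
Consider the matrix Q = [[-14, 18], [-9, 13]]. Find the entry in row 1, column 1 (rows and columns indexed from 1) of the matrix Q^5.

-7274

Characteristic polynomial: t^2 + t - 20 = (t - 4)(t + 5), so the eigenvalues are -5, 4.
t=-5: eigenvector (2, 1).
t=4: eigenvector (1, 1).
P = [[2, 1], [1, 1]], D = diag(-5, 4), P⁻¹ = [[1, -1], [-1, 2]].
Q⁵ = P·diag(-3125, 1024)·P⁻¹ = [[-7274, 8298], [-4149, 5173]].
The requested entry is -7274.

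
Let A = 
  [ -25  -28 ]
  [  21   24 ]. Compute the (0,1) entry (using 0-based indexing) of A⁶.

13468

Characteristic polynomial: t^2 + t - 12 = (t - 3)(t + 4), so the eigenvalues are -4, 3.
t=-4: eigenvector (4, -3).
t=3: eigenvector (-1, 1).
P = [[4, -1], [-3, 1]], D = diag(-4, 3), P⁻¹ = [[1, 1], [3, 4]].
A⁶ = P·diag(4096, 729)·P⁻¹ = [[14197, 13468], [-10101, -9372]].
The requested entry is 13468.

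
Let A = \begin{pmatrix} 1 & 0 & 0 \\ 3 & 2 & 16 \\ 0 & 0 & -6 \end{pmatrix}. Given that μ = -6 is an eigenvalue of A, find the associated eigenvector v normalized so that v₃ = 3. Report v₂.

A + 6I = [[7, 0, 0], [3, 8, 16], [0, 0, 0]].
Solving (A + 6I)v = 0 gives the eigenspace spanned by (0, -6, 3).
With v₃ = 3, v = (0, -6, 3), so v₂ = -6.

-6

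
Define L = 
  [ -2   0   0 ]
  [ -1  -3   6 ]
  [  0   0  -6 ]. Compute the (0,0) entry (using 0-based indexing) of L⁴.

Characteristic polynomial: λ^3 + 11λ^2 + 36λ + 36 = (λ + 2)(λ + 3)(λ + 6), so the eigenvalues are -6, -3, -2.
λ=-2: eigenvector (1, -1, 0).
λ=-6: eigenvector (0, -2, 1).
λ=-3: eigenvector (0, 1, 0).
P = [[1, 0, 0], [-1, -2, 1], [0, 1, 0]], D = diag(-2, -6, -3), P⁻¹ = [[1, 0, 0], [0, 0, 1], [1, 1, 2]].
L⁴ = P·diag(16, 1296, 81)·P⁻¹ = [[16, 0, 0], [65, 81, -2430], [0, 0, 1296]].
The requested entry is 16.

16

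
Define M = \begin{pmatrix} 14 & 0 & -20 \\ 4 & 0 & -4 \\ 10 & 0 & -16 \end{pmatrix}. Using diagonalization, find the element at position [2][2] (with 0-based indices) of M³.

Characteristic polynomial: r^3 + 2r^2 - 24r = r(r - 4)(r + 6), so the eigenvalues are -6, 0, 4.
r=4: eigenvector (2, 1, 1).
r=0: eigenvector (0, 1, 0).
r=-6: eigenvector (1, 0, 1).
P = [[2, 0, 1], [1, 1, 0], [1, 0, 1]], D = diag(4, 0, -6), P⁻¹ = [[1, 0, -1], [-1, 1, 1], [-1, 0, 2]].
M³ = P·diag(64, 0, -216)·P⁻¹ = [[344, 0, -560], [64, 0, -64], [280, 0, -496]].
The requested entry is -496.

-496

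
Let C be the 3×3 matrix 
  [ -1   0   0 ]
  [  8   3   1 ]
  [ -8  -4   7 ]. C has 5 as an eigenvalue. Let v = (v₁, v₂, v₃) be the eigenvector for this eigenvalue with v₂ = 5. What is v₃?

C − 5I = [[-6, 0, 0], [8, -2, 1], [-8, -4, 2]].
Solving (C − 5I)v = 0 gives the eigenspace spanned by (0, 5, 10).
With v₂ = 5, v = (0, 5, 10), so v₃ = 10.

10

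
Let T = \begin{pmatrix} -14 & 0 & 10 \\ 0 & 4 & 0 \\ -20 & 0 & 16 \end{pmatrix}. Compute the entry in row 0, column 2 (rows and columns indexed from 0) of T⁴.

Characteristic polynomial: s^3 - 6s^2 - 16s + 96 = (s - 6)(s - 4)(s + 4), so the eigenvalues are -4, 4, 6.
s=6: eigenvector (1, 0, 2).
s=-4: eigenvector (-1, 0, -1).
s=4: eigenvector (0, 1, 0).
P = [[1, -1, 0], [0, 0, 1], [2, -1, 0]], D = diag(6, -4, 4), P⁻¹ = [[-1, 0, 1], [-2, 0, 1], [0, 1, 0]].
T⁴ = P·diag(1296, 256, 256)·P⁻¹ = [[-784, 0, 1040], [0, 256, 0], [-2080, 0, 2336]].
The requested entry is 1040.

1040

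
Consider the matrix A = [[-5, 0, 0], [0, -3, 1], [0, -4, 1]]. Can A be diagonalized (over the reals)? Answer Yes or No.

No

Characteristic polynomial: p(r) = r^3 + 7r^2 + 11r + 5 = (r + 1)^2(r + 5).
r = -1 has algebraic multiplicity 2; rank(A + 1I) = 2, so geometric multiplicity = 1.
Geometric multiplicity < algebraic multiplicity, so A is not diagonalizable.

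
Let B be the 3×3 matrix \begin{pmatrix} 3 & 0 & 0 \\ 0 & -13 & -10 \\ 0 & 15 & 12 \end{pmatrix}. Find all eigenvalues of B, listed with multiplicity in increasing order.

-3, 2, 3

Characteristic polynomial: p(t) = t^3 - 2t^2 - 9t + 18 = (t - 3)(t - 2)(t + 3).
Roots (with multiplicity): -3, 2, 3.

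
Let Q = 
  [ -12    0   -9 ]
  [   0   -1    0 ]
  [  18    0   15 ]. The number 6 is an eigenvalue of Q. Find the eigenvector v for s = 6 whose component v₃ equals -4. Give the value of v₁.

2

Q − 6I = [[-18, 0, -9], [0, -7, 0], [18, 0, 9]].
Solving (Q − 6I)v = 0 gives the eigenspace spanned by (2, 0, -4).
With v₃ = -4, v = (2, 0, -4), so v₁ = 2.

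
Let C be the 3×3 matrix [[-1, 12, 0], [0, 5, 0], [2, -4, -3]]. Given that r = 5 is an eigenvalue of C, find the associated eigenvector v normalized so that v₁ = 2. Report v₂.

1

C − 5I = [[-6, 12, 0], [0, 0, 0], [2, -4, -8]].
Solving (C − 5I)v = 0 gives the eigenspace spanned by (2, 1, 0).
With v₁ = 2, v = (2, 1, 0), so v₂ = 1.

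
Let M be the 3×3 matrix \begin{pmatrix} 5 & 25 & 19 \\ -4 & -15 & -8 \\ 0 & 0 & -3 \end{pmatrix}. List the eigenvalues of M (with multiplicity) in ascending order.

-5, -5, -3

Characteristic polynomial: p(λ) = λ^3 + 13λ^2 + 55λ + 75 = (λ + 3)(λ + 5)^2.
Roots (with multiplicity): -5, -5, -3.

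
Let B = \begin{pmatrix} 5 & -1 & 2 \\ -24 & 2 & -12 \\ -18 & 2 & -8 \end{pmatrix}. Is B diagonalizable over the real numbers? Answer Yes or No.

Characteristic polynomial: p(λ) = λ^3 + λ^2 - 10λ + 8 = (λ - 2)(λ - 1)(λ + 4).
All 3 eigenvalues are distinct, so B is diagonalizable.

Yes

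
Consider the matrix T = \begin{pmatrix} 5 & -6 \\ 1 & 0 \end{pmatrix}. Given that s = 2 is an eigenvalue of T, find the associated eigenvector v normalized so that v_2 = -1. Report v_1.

-2

T − 2I = [[3, -6], [1, -2]].
Solving (T − 2I)v = 0 gives the eigenspace spanned by (-2, -1).
With v_2 = -1, v = (-2, -1), so v_1 = -2.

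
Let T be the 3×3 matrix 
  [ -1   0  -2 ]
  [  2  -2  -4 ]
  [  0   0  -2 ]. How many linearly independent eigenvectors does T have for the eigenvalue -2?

T + 2I = [[1, 0, -2], [2, 0, -4], [0, 0, 0]].
This matrix has rank 1, so its null space has dimension 3 − 1 = 2.

2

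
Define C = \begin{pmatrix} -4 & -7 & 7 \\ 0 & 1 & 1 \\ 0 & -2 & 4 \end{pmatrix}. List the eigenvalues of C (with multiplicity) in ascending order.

-4, 2, 3

Characteristic polynomial: p(μ) = μ^3 - μ^2 - 14μ + 24 = (μ - 3)(μ - 2)(μ + 4).
Roots (with multiplicity): -4, 2, 3.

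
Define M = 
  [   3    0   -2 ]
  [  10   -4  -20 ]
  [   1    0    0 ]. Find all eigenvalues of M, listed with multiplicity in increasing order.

-4, 1, 2

Characteristic polynomial: p(s) = s^3 + s^2 - 10s + 8 = (s - 2)(s - 1)(s + 4).
Roots (with multiplicity): -4, 1, 2.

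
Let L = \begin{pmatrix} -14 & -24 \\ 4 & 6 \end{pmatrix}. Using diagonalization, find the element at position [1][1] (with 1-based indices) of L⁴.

Characteristic polynomial: r^2 + 8r + 12 = (r + 2)(r + 6), so the eigenvalues are -6, -2.
r=-2: eigenvector (-2, 1).
r=-6: eigenvector (-3, 1).
P = [[-2, -3], [1, 1]], D = diag(-2, -6), P⁻¹ = [[1, 3], [-1, -2]].
L⁴ = P·diag(16, 1296)·P⁻¹ = [[3856, 7680], [-1280, -2544]].
The requested entry is 3856.

3856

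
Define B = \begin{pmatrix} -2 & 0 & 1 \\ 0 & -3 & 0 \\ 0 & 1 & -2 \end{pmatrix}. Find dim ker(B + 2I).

1

B + 2I = [[0, 0, 1], [0, -1, 0], [0, 1, 0]].
This matrix has rank 2, so its null space has dimension 3 − 2 = 1.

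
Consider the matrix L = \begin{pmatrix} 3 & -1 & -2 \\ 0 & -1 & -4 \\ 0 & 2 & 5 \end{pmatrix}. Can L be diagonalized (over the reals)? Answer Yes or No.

Characteristic polynomial: p(t) = t^3 - 7t^2 + 15t - 9 = (t - 3)^2(t - 1).
t = 3 has algebraic multiplicity 2; rank(L − 3I) = 2, so geometric multiplicity = 1.
Geometric multiplicity < algebraic multiplicity, so L is not diagonalizable.

No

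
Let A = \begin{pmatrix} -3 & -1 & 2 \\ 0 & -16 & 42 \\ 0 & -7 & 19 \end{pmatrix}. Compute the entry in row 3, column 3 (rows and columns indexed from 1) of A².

Characteristic polynomial: s^3 - 19s - 30 = (s - 5)(s + 2)(s + 3), so the eigenvalues are -3, -2, 5.
s=-3: eigenvector (1, 0, 0).
s=-2: eigenvector (-1, 3, 1).
s=5: eigenvector (0, 2, 1).
P = [[1, -1, 0], [0, 3, 2], [0, 1, 1]], D = diag(-3, -2, 5), P⁻¹ = [[1, 1, -2], [0, 1, -2], [0, -1, 3]].
A² = P·diag(9, 4, 25)·P⁻¹ = [[9, 5, -10], [0, -38, 126], [0, -21, 67]].
The requested entry is 67.

67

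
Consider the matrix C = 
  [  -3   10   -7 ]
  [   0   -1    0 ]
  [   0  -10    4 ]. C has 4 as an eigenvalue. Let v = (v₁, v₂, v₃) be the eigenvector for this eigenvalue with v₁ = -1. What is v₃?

C − 4I = [[-7, 10, -7], [0, -5, 0], [0, -10, 0]].
Solving (C − 4I)v = 0 gives the eigenspace spanned by (-1, 0, 1).
With v₁ = -1, v = (-1, 0, 1), so v₃ = 1.

1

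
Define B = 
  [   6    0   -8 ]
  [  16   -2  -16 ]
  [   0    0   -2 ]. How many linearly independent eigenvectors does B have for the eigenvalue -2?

2

B + 2I = [[8, 0, -8], [16, 0, -16], [0, 0, 0]].
This matrix has rank 1, so its null space has dimension 3 − 1 = 2.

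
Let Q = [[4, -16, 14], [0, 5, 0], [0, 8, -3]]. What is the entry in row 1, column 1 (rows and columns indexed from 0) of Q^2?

Characteristic polynomial: r^3 - 6r^2 - 7r + 60 = (r - 5)(r - 4)(r + 3), so the eigenvalues are -3, 4, 5.
r=-3: eigenvector (-2, 0, 1).
r=5: eigenvector (-2, 1, 1).
r=4: eigenvector (1, 0, 0).
P = [[-2, -2, 1], [0, 1, 0], [1, 1, 0]], D = diag(-3, 5, 4), P⁻¹ = [[0, -1, 1], [0, 1, 0], [1, 0, 2]].
Q² = P·diag(9, 25, 16)·P⁻¹ = [[16, -32, 14], [0, 25, 0], [0, 16, 9]].
The requested entry is 25.

25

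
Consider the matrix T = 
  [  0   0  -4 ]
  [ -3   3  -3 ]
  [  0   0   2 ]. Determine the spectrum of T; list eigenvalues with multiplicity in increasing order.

0, 2, 3

Characteristic polynomial: p(r) = r^3 - 5r^2 + 6r = r(r - 3)(r - 2).
Roots (with multiplicity): 0, 2, 3.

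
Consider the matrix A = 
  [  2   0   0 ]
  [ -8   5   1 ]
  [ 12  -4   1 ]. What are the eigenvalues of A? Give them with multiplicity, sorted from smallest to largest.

Characteristic polynomial: p(λ) = λ^3 - 8λ^2 + 21λ - 18 = (λ - 3)^2(λ - 2).
Roots (with multiplicity): 2, 3, 3.

2, 3, 3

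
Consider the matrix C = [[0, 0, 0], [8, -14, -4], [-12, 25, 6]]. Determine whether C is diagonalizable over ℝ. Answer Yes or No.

Characteristic polynomial: p(λ) = λ^3 + 8λ^2 + 16λ = λ(λ + 4)^2.
λ = -4 has algebraic multiplicity 2; rank(C + 4I) = 2, so geometric multiplicity = 1.
Geometric multiplicity < algebraic multiplicity, so C is not diagonalizable.

No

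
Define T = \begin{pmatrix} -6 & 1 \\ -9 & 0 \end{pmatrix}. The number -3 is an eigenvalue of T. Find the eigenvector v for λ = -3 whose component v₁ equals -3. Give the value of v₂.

T + 3I = [[-3, 1], [-9, 3]].
Solving (T + 3I)v = 0 gives the eigenspace spanned by (-3, -9).
With v₁ = -3, v = (-3, -9), so v₂ = -9.

-9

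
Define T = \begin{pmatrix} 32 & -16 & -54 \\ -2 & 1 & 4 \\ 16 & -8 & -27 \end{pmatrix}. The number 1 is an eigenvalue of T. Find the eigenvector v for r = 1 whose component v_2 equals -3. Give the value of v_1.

T − 1I = [[31, -16, -54], [-2, 0, 4], [16, -8, -28]].
Solving (T − 1I)v = 0 gives the eigenspace spanned by (-12, -3, -6).
With v_2 = -3, v = (-12, -3, -6), so v_1 = -12.

-12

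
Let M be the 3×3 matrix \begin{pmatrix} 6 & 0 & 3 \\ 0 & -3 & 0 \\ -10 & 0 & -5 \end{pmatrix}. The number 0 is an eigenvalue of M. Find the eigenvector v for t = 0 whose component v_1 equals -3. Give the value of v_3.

6

M = [[6, 0, 3], [0, -3, 0], [-10, 0, -5]].
Solving (M)v = 0 gives the eigenspace spanned by (-3, 0, 6).
With v_1 = -3, v = (-3, 0, 6), so v_3 = 6.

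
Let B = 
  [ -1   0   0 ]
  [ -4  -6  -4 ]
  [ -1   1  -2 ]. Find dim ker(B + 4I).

B + 4I = [[3, 0, 0], [-4, -2, -4], [-1, 1, 2]].
This matrix has rank 2, so its null space has dimension 3 − 2 = 1.

1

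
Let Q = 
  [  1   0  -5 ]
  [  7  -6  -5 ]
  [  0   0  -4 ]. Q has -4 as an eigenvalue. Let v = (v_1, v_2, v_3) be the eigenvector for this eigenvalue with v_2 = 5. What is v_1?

Q + 4I = [[5, 0, -5], [7, -2, -5], [0, 0, 0]].
Solving (Q + 4I)v = 0 gives the eigenspace spanned by (5, 5, 5).
With v_2 = 5, v = (5, 5, 5), so v_1 = 5.

5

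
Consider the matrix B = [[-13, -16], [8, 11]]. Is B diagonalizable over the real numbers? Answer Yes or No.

Yes

Characteristic polynomial: p(λ) = λ^2 + 2λ - 15 = (λ - 3)(λ + 5).
All 2 eigenvalues are distinct, so B is diagonalizable.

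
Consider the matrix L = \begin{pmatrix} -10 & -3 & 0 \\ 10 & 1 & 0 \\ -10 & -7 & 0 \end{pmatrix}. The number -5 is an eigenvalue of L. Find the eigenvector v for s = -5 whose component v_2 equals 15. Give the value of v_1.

-9

L + 5I = [[-5, -3, 0], [10, 6, 0], [-10, -7, 5]].
Solving (L + 5I)v = 0 gives the eigenspace spanned by (-9, 15, 3).
With v_2 = 15, v = (-9, 15, 3), so v_1 = -9.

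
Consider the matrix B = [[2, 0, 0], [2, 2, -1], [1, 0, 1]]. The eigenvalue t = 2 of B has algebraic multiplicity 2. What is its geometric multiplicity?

1

B − 2I = [[0, 0, 0], [2, 0, -1], [1, 0, -1]].
This matrix has rank 2, so its null space has dimension 3 − 2 = 1.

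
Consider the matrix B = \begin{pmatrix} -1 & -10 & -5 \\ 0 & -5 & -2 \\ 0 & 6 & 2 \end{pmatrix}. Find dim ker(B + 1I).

B + 1I = [[0, -10, -5], [0, -4, -2], [0, 6, 3]].
This matrix has rank 1, so its null space has dimension 3 − 1 = 2.

2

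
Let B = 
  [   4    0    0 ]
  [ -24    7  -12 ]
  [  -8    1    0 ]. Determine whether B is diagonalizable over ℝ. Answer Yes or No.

Characteristic polynomial: p(λ) = λ^3 - 11λ^2 + 40λ - 48 = (λ - 4)^2(λ - 3).
λ = 4 has algebraic multiplicity 2; rank(B − 4I) = 1, so geometric multiplicity = 2.
Every eigenvalue has geometric = algebraic multiplicity, so B is diagonalizable.

Yes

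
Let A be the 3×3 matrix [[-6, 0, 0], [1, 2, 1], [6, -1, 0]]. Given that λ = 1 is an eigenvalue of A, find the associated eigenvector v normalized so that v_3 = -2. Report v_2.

2

A − 1I = [[-7, 0, 0], [1, 1, 1], [6, -1, -1]].
Solving (A − 1I)v = 0 gives the eigenspace spanned by (0, 2, -2).
With v_3 = -2, v = (0, 2, -2), so v_2 = 2.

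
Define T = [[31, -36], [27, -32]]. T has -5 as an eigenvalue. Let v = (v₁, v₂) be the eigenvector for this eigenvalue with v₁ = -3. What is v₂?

-3

T + 5I = [[36, -36], [27, -27]].
Solving (T + 5I)v = 0 gives the eigenspace spanned by (-3, -3).
With v₁ = -3, v = (-3, -3), so v₂ = -3.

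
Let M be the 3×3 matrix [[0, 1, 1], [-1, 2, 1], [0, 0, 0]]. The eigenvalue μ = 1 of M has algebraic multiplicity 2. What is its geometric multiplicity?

1

M − 1I = [[-1, 1, 1], [-1, 1, 1], [0, 0, -1]].
This matrix has rank 2, so its null space has dimension 3 − 2 = 1.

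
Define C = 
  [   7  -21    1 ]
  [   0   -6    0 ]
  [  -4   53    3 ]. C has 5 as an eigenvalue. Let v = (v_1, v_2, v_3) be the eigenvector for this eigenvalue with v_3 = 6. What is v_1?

-3

C − 5I = [[2, -21, 1], [0, -11, 0], [-4, 53, -2]].
Solving (C − 5I)v = 0 gives the eigenspace spanned by (-3, 0, 6).
With v_3 = 6, v = (-3, 0, 6), so v_1 = -3.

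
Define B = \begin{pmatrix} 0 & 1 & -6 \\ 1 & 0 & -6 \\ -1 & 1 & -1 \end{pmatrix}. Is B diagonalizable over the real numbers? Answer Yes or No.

Characteristic polynomial: p(r) = r^3 + r^2 - r - 1 = (r - 1)(r + 1)^2.
r = -1 has algebraic multiplicity 2; rank(B + 1I) = 2, so geometric multiplicity = 1.
Geometric multiplicity < algebraic multiplicity, so B is not diagonalizable.

No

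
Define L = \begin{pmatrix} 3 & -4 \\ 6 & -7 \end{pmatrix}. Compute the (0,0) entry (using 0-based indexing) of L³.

Characteristic polynomial: r^2 + 4r + 3 = (r + 1)(r + 3), so the eigenvalues are -3, -1.
r=-1: eigenvector (1, 1).
r=-3: eigenvector (2, 3).
P = [[1, 2], [1, 3]], D = diag(-1, -3), P⁻¹ = [[3, -2], [-1, 1]].
L³ = P·diag(-1, -27)·P⁻¹ = [[51, -52], [78, -79]].
The requested entry is 51.

51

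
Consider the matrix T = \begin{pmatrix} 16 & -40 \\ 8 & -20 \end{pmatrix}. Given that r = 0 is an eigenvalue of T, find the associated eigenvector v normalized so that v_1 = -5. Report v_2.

-2

T = [[16, -40], [8, -20]].
Solving (T)v = 0 gives the eigenspace spanned by (-5, -2).
With v_1 = -5, v = (-5, -2), so v_2 = -2.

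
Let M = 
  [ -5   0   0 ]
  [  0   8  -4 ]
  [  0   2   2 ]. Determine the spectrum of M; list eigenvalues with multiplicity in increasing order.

Characteristic polynomial: p(s) = s^3 - 5s^2 - 26s + 120 = (s - 6)(s - 4)(s + 5).
Roots (with multiplicity): -5, 4, 6.

-5, 4, 6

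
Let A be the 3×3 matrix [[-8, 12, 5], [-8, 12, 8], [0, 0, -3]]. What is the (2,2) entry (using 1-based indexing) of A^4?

768

Characteristic polynomial: s^3 - s^2 - 12s = s(s - 4)(s + 3), so the eigenvalues are -3, 0, 4.
s=4: eigenvector (1, 1, 0).
s=0: eigenvector (3, 2, 0).
s=-3: eigenvector (1, 0, 1).
P = [[1, 3, 1], [1, 2, 0], [0, 0, 1]], D = diag(4, 0, -3), P⁻¹ = [[-2, 3, 2], [1, -1, -1], [0, 0, 1]].
A⁴ = P·diag(256, 0, 81)·P⁻¹ = [[-512, 768, 593], [-512, 768, 512], [0, 0, 81]].
The requested entry is 768.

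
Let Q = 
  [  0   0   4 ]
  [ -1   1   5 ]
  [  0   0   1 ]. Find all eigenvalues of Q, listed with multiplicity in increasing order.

0, 1, 1

Characteristic polynomial: p(t) = t^3 - 2t^2 + t = t(t - 1)^2.
Roots (with multiplicity): 0, 1, 1.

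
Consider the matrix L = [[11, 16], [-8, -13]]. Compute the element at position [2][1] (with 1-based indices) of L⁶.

14896

Characteristic polynomial: r^2 + 2r - 15 = (r - 3)(r + 5), so the eigenvalues are -5, 3.
r=-5: eigenvector (1, -1).
r=3: eigenvector (2, -1).
P = [[1, 2], [-1, -1]], D = diag(-5, 3), P⁻¹ = [[-1, -2], [1, 1]].
L⁶ = P·diag(15625, 729)·P⁻¹ = [[-14167, -29792], [14896, 30521]].
The requested entry is 14896.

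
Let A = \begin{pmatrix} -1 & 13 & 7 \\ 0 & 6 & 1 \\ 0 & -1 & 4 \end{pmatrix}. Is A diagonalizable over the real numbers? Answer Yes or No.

No

Characteristic polynomial: p(t) = t^3 - 9t^2 + 15t + 25 = (t - 5)^2(t + 1).
t = 5 has algebraic multiplicity 2; rank(A − 5I) = 2, so geometric multiplicity = 1.
Geometric multiplicity < algebraic multiplicity, so A is not diagonalizable.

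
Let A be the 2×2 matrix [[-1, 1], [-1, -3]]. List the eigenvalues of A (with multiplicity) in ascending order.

Characteristic polynomial: p(λ) = λ^2 + 4λ + 4 = (λ + 2)^2.
Roots (with multiplicity): -2, -2.

-2, -2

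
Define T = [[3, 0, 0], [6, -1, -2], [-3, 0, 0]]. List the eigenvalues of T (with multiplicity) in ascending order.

Characteristic polynomial: p(r) = r^3 - 2r^2 - 3r = r(r - 3)(r + 1).
Roots (with multiplicity): -1, 0, 3.

-1, 0, 3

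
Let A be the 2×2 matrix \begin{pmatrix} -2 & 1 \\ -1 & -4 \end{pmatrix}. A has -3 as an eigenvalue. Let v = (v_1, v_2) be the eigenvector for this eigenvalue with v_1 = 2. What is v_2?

-2

A + 3I = [[1, 1], [-1, -1]].
Solving (A + 3I)v = 0 gives the eigenspace spanned by (2, -2).
With v_1 = 2, v = (2, -2), so v_2 = -2.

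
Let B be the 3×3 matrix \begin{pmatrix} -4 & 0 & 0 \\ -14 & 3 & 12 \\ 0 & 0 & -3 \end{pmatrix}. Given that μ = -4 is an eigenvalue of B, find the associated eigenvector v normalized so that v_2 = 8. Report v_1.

B + 4I = [[0, 0, 0], [-14, 7, 12], [0, 0, 1]].
Solving (B + 4I)v = 0 gives the eigenspace spanned by (4, 8, 0).
With v_2 = 8, v = (4, 8, 0), so v_1 = 4.

4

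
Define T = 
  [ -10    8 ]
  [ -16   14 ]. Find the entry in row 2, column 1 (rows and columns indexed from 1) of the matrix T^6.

Characteristic polynomial: μ^2 - 4μ - 12 = (μ - 6)(μ + 2), so the eigenvalues are -2, 6.
μ=6: eigenvector (1, 2).
μ=-2: eigenvector (-1, -1).
P = [[1, -1], [2, -1]], D = diag(6, -2), P⁻¹ = [[-1, 1], [-2, 1]].
T⁶ = P·diag(46656, 64)·P⁻¹ = [[-46528, 46592], [-93184, 93248]].
The requested entry is -93184.

-93184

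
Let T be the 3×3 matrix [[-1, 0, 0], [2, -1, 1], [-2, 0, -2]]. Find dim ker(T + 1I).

T + 1I = [[0, 0, 0], [2, 0, 1], [-2, 0, -1]].
This matrix has rank 1, so its null space has dimension 3 − 1 = 2.

2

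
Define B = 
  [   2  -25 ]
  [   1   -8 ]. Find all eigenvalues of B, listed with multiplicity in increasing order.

-3, -3

Characteristic polynomial: p(r) = r^2 + 6r + 9 = (r + 3)^2.
Roots (with multiplicity): -3, -3.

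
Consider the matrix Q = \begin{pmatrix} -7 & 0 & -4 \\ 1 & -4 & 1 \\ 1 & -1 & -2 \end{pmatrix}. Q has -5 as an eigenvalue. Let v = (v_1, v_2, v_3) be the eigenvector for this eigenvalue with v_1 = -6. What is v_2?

Q + 5I = [[-2, 0, -4], [1, 1, 1], [1, -1, 3]].
Solving (Q + 5I)v = 0 gives the eigenspace spanned by (-6, 3, 3).
With v_1 = -6, v = (-6, 3, 3), so v_2 = 3.

3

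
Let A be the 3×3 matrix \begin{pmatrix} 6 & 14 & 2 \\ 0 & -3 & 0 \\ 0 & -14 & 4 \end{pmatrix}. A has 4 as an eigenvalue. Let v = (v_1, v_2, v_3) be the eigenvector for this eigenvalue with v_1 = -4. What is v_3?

A − 4I = [[2, 14, 2], [0, -7, 0], [0, -14, 0]].
Solving (A − 4I)v = 0 gives the eigenspace spanned by (-4, 0, 4).
With v_1 = -4, v = (-4, 0, 4), so v_3 = 4.

4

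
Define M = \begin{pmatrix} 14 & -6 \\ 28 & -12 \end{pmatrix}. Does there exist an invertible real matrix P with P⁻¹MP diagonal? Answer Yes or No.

Characteristic polynomial: p(s) = s^2 - 2s = s(s - 2).
All 2 eigenvalues are distinct, so M is diagonalizable.

Yes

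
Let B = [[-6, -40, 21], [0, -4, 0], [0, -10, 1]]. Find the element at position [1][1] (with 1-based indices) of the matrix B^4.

1296

Characteristic polynomial: μ^3 + 9μ^2 + 14μ - 24 = (μ - 1)(μ + 4)(μ + 6), so the eigenvalues are -6, -4, 1.
μ=-6: eigenvector (1, 0, 0).
μ=-4: eigenvector (1, 1, 2).
μ=1: eigenvector (3, 0, 1).
P = [[1, 1, 3], [0, 1, 0], [0, 2, 1]], D = diag(-6, -4, 1), P⁻¹ = [[1, 5, -3], [0, 1, 0], [0, -2, 1]].
B⁴ = P·diag(1296, 256, 1)·P⁻¹ = [[1296, 6730, -3885], [0, 256, 0], [0, 510, 1]].
The requested entry is 1296.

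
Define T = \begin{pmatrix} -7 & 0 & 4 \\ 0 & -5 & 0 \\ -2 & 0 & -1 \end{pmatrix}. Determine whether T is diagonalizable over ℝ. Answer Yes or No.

Yes

Characteristic polynomial: p(λ) = λ^3 + 13λ^2 + 55λ + 75 = (λ + 3)(λ + 5)^2.
λ = -5 has algebraic multiplicity 2; rank(T + 5I) = 1, so geometric multiplicity = 2.
Every eigenvalue has geometric = algebraic multiplicity, so T is diagonalizable.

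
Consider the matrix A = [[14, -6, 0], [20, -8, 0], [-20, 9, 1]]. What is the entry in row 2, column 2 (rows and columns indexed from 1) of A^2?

-56

Characteristic polynomial: s^3 - 7s^2 + 14s - 8 = (s - 4)(s - 2)(s - 1), so the eigenvalues are 1, 2, 4.
s=2: eigenvector (1, 2, -2).
s=1: eigenvector (0, 0, 1).
s=4: eigenvector (-3, -5, 5).
P = [[1, 0, -3], [2, 0, -5], [-2, 1, 5]], D = diag(2, 1, 4), P⁻¹ = [[-5, 3, 0], [0, 1, 1], [-2, 1, 0]].
A² = P·diag(4, 1, 16)·P⁻¹ = [[76, -36, 0], [120, -56, 0], [-120, 57, 1]].
The requested entry is -56.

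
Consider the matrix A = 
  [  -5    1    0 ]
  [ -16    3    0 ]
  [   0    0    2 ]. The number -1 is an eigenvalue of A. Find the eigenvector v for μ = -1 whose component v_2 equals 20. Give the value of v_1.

A + 1I = [[-4, 1, 0], [-16, 4, 0], [0, 0, 3]].
Solving (A + 1I)v = 0 gives the eigenspace spanned by (5, 20, 0).
With v_2 = 20, v = (5, 20, 0), so v_1 = 5.

5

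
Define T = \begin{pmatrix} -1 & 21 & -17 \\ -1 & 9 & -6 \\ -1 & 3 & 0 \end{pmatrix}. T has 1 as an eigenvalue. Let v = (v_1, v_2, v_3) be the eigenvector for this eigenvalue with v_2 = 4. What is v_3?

T − 1I = [[-2, 21, -17], [-1, 8, -6], [-1, 3, -1]].
Solving (T − 1I)v = 0 gives the eigenspace spanned by (8, 4, 4).
With v_2 = 4, v = (8, 4, 4), so v_3 = 4.

4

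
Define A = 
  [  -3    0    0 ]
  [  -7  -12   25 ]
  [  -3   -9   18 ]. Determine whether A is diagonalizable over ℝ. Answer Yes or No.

Characteristic polynomial: p(μ) = μ^3 - 3μ^2 - 9μ + 27 = (μ - 3)^2(μ + 3).
μ = 3 has algebraic multiplicity 2; rank(A − 3I) = 2, so geometric multiplicity = 1.
Geometric multiplicity < algebraic multiplicity, so A is not diagonalizable.

No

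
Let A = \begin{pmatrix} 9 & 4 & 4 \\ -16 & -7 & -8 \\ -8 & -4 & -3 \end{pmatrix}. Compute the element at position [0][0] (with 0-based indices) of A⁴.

Characteristic polynomial: t^3 + t^2 - 5t + 3 = (t - 1)^2(t + 3), so the eigenvalues are -3, 1, 1.
t=1: eigenvector (1, -2, 0).
t=-3: eigenvector (-1, 2, 1).
t=1: eigenvector (1, -1, -1).
P = [[1, -1, 1], [-2, 2, -1], [0, 1, -1]], D = diag(1, -3, 1), P⁻¹ = [[1, 0, 1], [2, 1, 1], [2, 1, 0]].
A⁴ = P·diag(1, 81, 1)·P⁻¹ = [[-159, -80, -80], [320, 161, 160], [160, 80, 81]].
The requested entry is -159.

-159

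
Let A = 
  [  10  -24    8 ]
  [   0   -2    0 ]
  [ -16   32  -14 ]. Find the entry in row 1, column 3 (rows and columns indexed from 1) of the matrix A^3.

Characteristic polynomial: μ^3 + 6μ^2 - 4μ - 24 = (μ - 2)(μ + 2)(μ + 6), so the eigenvalues are -6, -2, 2.
μ=-6: eigenvector (-1, 0, 2).
μ=-2: eigenvector (2, 1, 0).
μ=2: eigenvector (-1, 0, 1).
P = [[-1, 2, -1], [0, 1, 0], [2, 0, 1]], D = diag(-6, -2, 2), P⁻¹ = [[1, -2, 1], [0, 1, 0], [-2, 4, -1]].
A³ = P·diag(-216, -8, 8)·P⁻¹ = [[232, -480, 224], [0, -8, 0], [-448, 896, -440]].
The requested entry is 224.

224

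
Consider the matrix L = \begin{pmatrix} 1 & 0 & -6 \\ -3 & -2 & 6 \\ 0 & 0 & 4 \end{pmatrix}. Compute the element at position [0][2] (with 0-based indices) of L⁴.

Characteristic polynomial: s^3 - 3s^2 - 6s + 8 = (s - 4)(s - 1)(s + 2), so the eigenvalues are -2, 1, 4.
s=1: eigenvector (1, -1, 0).
s=-2: eigenvector (0, 1, 0).
s=4: eigenvector (-2, 2, 1).
P = [[1, 0, -2], [-1, 1, 2], [0, 0, 1]], D = diag(1, -2, 4), P⁻¹ = [[1, 0, 2], [1, 1, 0], [0, 0, 1]].
L⁴ = P·diag(1, 16, 256)·P⁻¹ = [[1, 0, -510], [15, 16, 510], [0, 0, 256]].
The requested entry is -510.

-510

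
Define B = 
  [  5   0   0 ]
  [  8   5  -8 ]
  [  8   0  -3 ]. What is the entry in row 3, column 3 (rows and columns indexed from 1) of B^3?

-27

Characteristic polynomial: s^3 - 7s^2 - 5s + 75 = (s - 5)^2(s + 3), so the eigenvalues are -3, 5, 5.
s=5: eigenvector (1, 1, 1).
s=-3: eigenvector (0, 1, 1).
s=5: eigenvector (0, 1, 0).
P = [[1, 0, 0], [1, 1, 1], [1, 1, 0]], D = diag(5, -3, 5), P⁻¹ = [[1, 0, 0], [-1, 0, 1], [0, 1, -1]].
B³ = P·diag(125, -27, 125)·P⁻¹ = [[125, 0, 0], [152, 125, -152], [152, 0, -27]].
The requested entry is -27.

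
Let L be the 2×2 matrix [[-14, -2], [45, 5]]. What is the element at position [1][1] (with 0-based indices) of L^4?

Characteristic polynomial: λ^2 + 9λ + 20 = (λ + 4)(λ + 5), so the eigenvalues are -5, -4.
λ=-5: eigenvector (2, -9).
λ=-4: eigenvector (1, -5).
P = [[2, 1], [-9, -5]], D = diag(-5, -4), P⁻¹ = [[5, 1], [-9, -2]].
L⁴ = P·diag(625, 256)·P⁻¹ = [[3946, 738], [-16605, -3065]].
The requested entry is -3065.

-3065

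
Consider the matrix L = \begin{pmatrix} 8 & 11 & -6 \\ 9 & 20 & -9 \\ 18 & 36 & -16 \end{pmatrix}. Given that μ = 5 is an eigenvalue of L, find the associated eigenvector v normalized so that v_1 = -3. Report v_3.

L − 5I = [[3, 11, -6], [9, 15, -9], [18, 36, -21]].
Solving (L − 5I)v = 0 gives the eigenspace spanned by (-3, -9, -18).
With v_1 = -3, v = (-3, -9, -18), so v_3 = -18.

-18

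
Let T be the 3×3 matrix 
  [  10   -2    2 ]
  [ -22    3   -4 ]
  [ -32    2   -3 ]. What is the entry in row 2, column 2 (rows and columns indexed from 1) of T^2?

Characteristic polynomial: r^3 - 10r^2 + 19r + 30 = (r - 6)(r - 5)(r + 1), so the eigenvalues are -1, 5, 6.
r=6: eigenvector (1, -2, -4).
r=-1: eigenvector (0, 1, 1).
r=5: eigenvector (-2, 4, 9).
P = [[1, 0, -2], [-2, 1, 4], [-4, 1, 9]], D = diag(6, -1, 5), P⁻¹ = [[5, -2, 2], [2, 1, 0], [2, -1, 1]].
T² = P·diag(36, 1, 25)·P⁻¹ = [[80, -22, 22], [-158, 45, -44], [-268, 64, -63]].
The requested entry is 45.

45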